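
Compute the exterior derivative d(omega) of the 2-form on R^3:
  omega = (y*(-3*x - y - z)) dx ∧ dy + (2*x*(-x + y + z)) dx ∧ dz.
d(omega) = (-2*x - y) dx ∧ dy ∧ dz

For a 2-form omega = sum_{i<j} g_{ij} dx_i ∧ dx_j, the exterior derivative is
  d(omega) = sum_{i<j} d(g_{ij}) ∧ dx_i ∧ dx_j = sum_{i<j, k} (∂g_{ij}/∂x_k) dx_k ∧ dx_i ∧ dx_j.
Expand each term, using dx_k ∧ dx_i ∧ dx_j = sgn(permutation) dx_{(a)} ∧ dx_{(b)} ∧ dx_{(c)} with (a < b < c) sorted:
  d(y*(-3*x - y - z)) includes (∂/∂z)(y*(-3*x - y - z)) dz = (-y) dz, which multiplied by dx ∧ dy gives (-y) dx ∧ dy ∧ dz
  d(2*x*(-x + y + z)) includes (∂/∂y)(2*x*(-x + y + z)) dy = (2*x) dy, which multiplied by dx ∧ dz gives (-2*x) dx ∧ dy ∧ dz
Collecting like 3-forms: d(omega) = (-2*x - y) dx ∧ dy ∧ dz.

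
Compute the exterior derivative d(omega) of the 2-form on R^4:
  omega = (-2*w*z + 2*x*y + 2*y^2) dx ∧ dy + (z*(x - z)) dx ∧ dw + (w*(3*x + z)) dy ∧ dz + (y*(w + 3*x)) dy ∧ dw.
d(omega) = (w) dx ∧ dy ∧ dz + (3*y - 2*z) dx ∧ dy ∧ dw + (-x + 2*z) dx ∧ dz ∧ dw + (3*x + z) dy ∧ dz ∧ dw

For a 2-form omega = sum_{i<j} g_{ij} dx_i ∧ dx_j, the exterior derivative is
  d(omega) = sum_{i<j} d(g_{ij}) ∧ dx_i ∧ dx_j = sum_{i<j, k} (∂g_{ij}/∂x_k) dx_k ∧ dx_i ∧ dx_j.
Expand each term, using dx_k ∧ dx_i ∧ dx_j = sgn(permutation) dx_{(a)} ∧ dx_{(b)} ∧ dx_{(c)} with (a < b < c) sorted:
  d(-2*w*z + 2*x*y + 2*y^2) includes (∂/∂z)(-2*w*z + 2*x*y + 2*y^2) dz = (-2*w) dz, which multiplied by dx ∧ dy gives (-2*w) dx ∧ dy ∧ dz
  d(-2*w*z + 2*x*y + 2*y^2) includes (∂/∂w)(-2*w*z + 2*x*y + 2*y^2) dw = (-2*z) dw, which multiplied by dx ∧ dy gives (-2*z) dx ∧ dy ∧ dw
  d(z*(x - z)) includes (∂/∂z)(z*(x - z)) dz = (x - 2*z) dz, which multiplied by dx ∧ dw gives (-x + 2*z) dx ∧ dz ∧ dw
  d(w*(3*x + z)) includes (∂/∂x)(w*(3*x + z)) dx = (3*w) dx, which multiplied by dy ∧ dz gives (3*w) dx ∧ dy ∧ dz
  d(w*(3*x + z)) includes (∂/∂w)(w*(3*x + z)) dw = (3*x + z) dw, which multiplied by dy ∧ dz gives (3*x + z) dy ∧ dz ∧ dw
  d(y*(w + 3*x)) includes (∂/∂x)(y*(w + 3*x)) dx = (3*y) dx, which multiplied by dy ∧ dw gives (3*y) dx ∧ dy ∧ dw
Collecting like 3-forms: d(omega) = (w) dx ∧ dy ∧ dz + (3*y - 2*z) dx ∧ dy ∧ dw + (-x + 2*z) dx ∧ dz ∧ dw + (3*x + z) dy ∧ dz ∧ dw.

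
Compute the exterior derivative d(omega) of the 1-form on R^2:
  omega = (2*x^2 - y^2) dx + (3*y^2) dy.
d(omega) = (2*y) dx ∧ dy

For a 1-form omega = sum_i f_i dx_i, the exterior derivative is
  d(omega) = sum_{i < j} (∂f_j/∂x_i - ∂f_i/∂x_j) dx_i ∧ dx_j.
  coefficient of dx ∧ dy: ∂f_2/∂x - ∂f_1/∂y = ∂(3*y^2)/∂x - ∂(2*x^2 - y^2)/∂y = 2*y
Assembling: d(omega) = (2*y) dx ∧ dy.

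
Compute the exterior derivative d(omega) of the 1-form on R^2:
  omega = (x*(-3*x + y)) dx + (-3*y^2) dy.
d(omega) = (-x) dx ∧ dy

For a 1-form omega = sum_i f_i dx_i, the exterior derivative is
  d(omega) = sum_{i < j} (∂f_j/∂x_i - ∂f_i/∂x_j) dx_i ∧ dx_j.
  coefficient of dx ∧ dy: ∂f_2/∂x - ∂f_1/∂y = ∂(-3*y^2)/∂x - ∂(x*(-3*x + y))/∂y = -x
Assembling: d(omega) = (-x) dx ∧ dy.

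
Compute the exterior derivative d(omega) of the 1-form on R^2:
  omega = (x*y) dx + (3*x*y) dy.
d(omega) = (-x + 3*y) dx ∧ dy

For a 1-form omega = sum_i f_i dx_i, the exterior derivative is
  d(omega) = sum_{i < j} (∂f_j/∂x_i - ∂f_i/∂x_j) dx_i ∧ dx_j.
  coefficient of dx ∧ dy: ∂f_2/∂x - ∂f_1/∂y = ∂(3*x*y)/∂x - ∂(x*y)/∂y = -x + 3*y
Assembling: d(omega) = (-x + 3*y) dx ∧ dy.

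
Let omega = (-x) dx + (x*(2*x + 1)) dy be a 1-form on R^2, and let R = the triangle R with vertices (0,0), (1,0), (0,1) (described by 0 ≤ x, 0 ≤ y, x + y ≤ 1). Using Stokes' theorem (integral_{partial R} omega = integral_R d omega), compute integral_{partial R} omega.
integral_(partial R) omega = 7/6

Stokes: integral_partial_R omega = integral_R d omega with d omega = (∂Q/∂x - ∂P/∂y) dx ∧ dy.
  ∂Q/∂x = 4*x + 1
  ∂P/∂y = 0
  integrand = ∂Q/∂x - ∂P/∂y = 4*x + 1.
Integrating over R: integral_0^1 integral_0^{1-x} (4*x + 1) dy dx = 7/6.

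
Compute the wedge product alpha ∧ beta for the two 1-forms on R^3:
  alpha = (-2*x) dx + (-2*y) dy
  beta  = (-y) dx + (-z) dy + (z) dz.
alpha ∧ beta = (2*x*z - 2*y^2) dx ∧ dy + (-2*x*z) dx ∧ dz + (-2*y*z) dy ∧ dz

Distribute the wedge, using dx_i ∧ dx_j = -dx_j ∧ dx_i and dx_i ∧ dx_i = 0. For each pair (i, j) with i < j, the coefficient of dx_i ∧ dx_j in alpha ∧ beta is (alpha_i * beta_j - alpha_j * beta_i). Collecting: alpha ∧ beta = (2*x*z - 2*y^2) dx ∧ dy + (-2*x*z) dx ∧ dz + (-2*y*z) dy ∧ dz.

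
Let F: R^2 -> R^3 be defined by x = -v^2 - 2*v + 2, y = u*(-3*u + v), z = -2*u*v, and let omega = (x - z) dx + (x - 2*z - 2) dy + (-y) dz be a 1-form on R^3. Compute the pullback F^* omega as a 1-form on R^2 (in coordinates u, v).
F^* omega = (v*(-30*u^2 + 12*u*v + 12*u - v^2 - 2*v)) du + (-6*u^3 + 6*u^2*v - 5*u*v^2 - 6*u*v + 2*v^3 + 6*v^2 - 4) dv

Using F^*(f dg) = (f ∘ F) d(g ∘ F), substitute each coordinate x_i by F_i(u, v) in f_i, and replace dx_i by d F_i = (∂F_i/∂u) du + (∂F_i/∂v) dv.
  For the x component: f_1(F) = 2*u*v - v^2 - 2*v + 2; d F_1 = (0) du + (-2*v - 2) dv
  For the y component: f_2(F) = v*(4*u - v - 2); d F_2 = (-6*u + v) du + (u) dv
  For the z component: f_3(F) = u*(3*u - v); d F_3 = (-2*v) du + (-2*u) dv
Combining and collecting du, dv coefficients:
  coeff of du: v*(-30*u^2 + 12*u*v + 12*u - v^2 - 2*v)
  coeff of dv: -6*u^3 + 6*u^2*v - 5*u*v^2 - 6*u*v + 2*v^3 + 6*v^2 - 4
F^* omega = (v*(-30*u^2 + 12*u*v + 12*u - v^2 - 2*v)) du + (-6*u^3 + 6*u^2*v - 5*u*v^2 - 6*u*v + 2*v^3 + 6*v^2 - 4) dv.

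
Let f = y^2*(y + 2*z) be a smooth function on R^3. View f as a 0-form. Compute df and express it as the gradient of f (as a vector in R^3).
df = (0) dx + (y*(3*y + 4*z)) dy + (2*y^2) dz; grad f = (0, y*(3*y + 4*z), 2*y^2)

For a 0-form f, d f = (∂f/∂x) dx + (∂f/∂y) dy + (∂f/∂z) dz. The components of the vector representation are exactly the entries of grad f in Cartesian coordinates:
  ∂f/∂x = 0
  ∂f/∂y = y*(3*y + 4*z)
  ∂f/∂z = 2*y^2.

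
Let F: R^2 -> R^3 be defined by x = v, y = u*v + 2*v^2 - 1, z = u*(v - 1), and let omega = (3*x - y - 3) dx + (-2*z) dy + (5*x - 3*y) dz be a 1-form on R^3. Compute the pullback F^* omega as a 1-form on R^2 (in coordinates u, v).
F^* omega = (-5*u*v^2 + 5*u*v - 6*v^3 + 11*v^2 - 2*v - 3) du + (-5*u^2*v + 2*u^2 - 14*u*v^2 + 12*u*v + 3*u - 2*v^2 + 3*v - 2) dv

Using F^*(f dg) = (f ∘ F) d(g ∘ F), substitute each coordinate x_i by F_i(u, v) in f_i, and replace dx_i by d F_i = (∂F_i/∂u) du + (∂F_i/∂v) dv.
  For the x component: f_1(F) = -u*v - 2*v^2 + 3*v - 2; d F_1 = (0) du + (1) dv
  For the y component: f_2(F) = 2*u*(1 - v); d F_2 = (v) du + (u + 4*v) dv
  For the z component: f_3(F) = -3*u*v - 6*v^2 + 5*v + 3; d F_3 = (v - 1) du + (u) dv
Combining and collecting du, dv coefficients:
  coeff of du: -5*u*v^2 + 5*u*v - 6*v^3 + 11*v^2 - 2*v - 3
  coeff of dv: -5*u^2*v + 2*u^2 - 14*u*v^2 + 12*u*v + 3*u - 2*v^2 + 3*v - 2
F^* omega = (-5*u*v^2 + 5*u*v - 6*v^3 + 11*v^2 - 2*v - 3) du + (-5*u^2*v + 2*u^2 - 14*u*v^2 + 12*u*v + 3*u - 2*v^2 + 3*v - 2) dv.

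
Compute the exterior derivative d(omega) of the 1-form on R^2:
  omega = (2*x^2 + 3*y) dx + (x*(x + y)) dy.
d(omega) = (2*x + y - 3) dx ∧ dy

For a 1-form omega = sum_i f_i dx_i, the exterior derivative is
  d(omega) = sum_{i < j} (∂f_j/∂x_i - ∂f_i/∂x_j) dx_i ∧ dx_j.
  coefficient of dx ∧ dy: ∂f_2/∂x - ∂f_1/∂y = ∂(x*(x + y))/∂x - ∂(2*x^2 + 3*y)/∂y = 2*x + y - 3
Assembling: d(omega) = (2*x + y - 3) dx ∧ dy.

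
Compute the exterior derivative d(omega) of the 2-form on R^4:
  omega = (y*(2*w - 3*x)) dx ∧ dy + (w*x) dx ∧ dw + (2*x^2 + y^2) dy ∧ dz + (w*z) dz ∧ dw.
d(omega) = (2*y) dx ∧ dy ∧ dw + (4*x) dx ∧ dy ∧ dz

For a 2-form omega = sum_{i<j} g_{ij} dx_i ∧ dx_j, the exterior derivative is
  d(omega) = sum_{i<j} d(g_{ij}) ∧ dx_i ∧ dx_j = sum_{i<j, k} (∂g_{ij}/∂x_k) dx_k ∧ dx_i ∧ dx_j.
Expand each term, using dx_k ∧ dx_i ∧ dx_j = sgn(permutation) dx_{(a)} ∧ dx_{(b)} ∧ dx_{(c)} with (a < b < c) sorted:
  d(y*(2*w - 3*x)) includes (∂/∂w)(y*(2*w - 3*x)) dw = (2*y) dw, which multiplied by dx ∧ dy gives (2*y) dx ∧ dy ∧ dw
  d(2*x^2 + y^2) includes (∂/∂x)(2*x^2 + y^2) dx = (4*x) dx, which multiplied by dy ∧ dz gives (4*x) dx ∧ dy ∧ dz
Collecting like 3-forms: d(omega) = (2*y) dx ∧ dy ∧ dw + (4*x) dx ∧ dy ∧ dz.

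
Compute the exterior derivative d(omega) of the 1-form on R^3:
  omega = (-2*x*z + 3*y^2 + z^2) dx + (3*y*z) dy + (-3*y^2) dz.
d(omega) = (-6*y) dx ∧ dy + (2*x - 2*z) dx ∧ dz + (-9*y) dy ∧ dz

For a 1-form omega = sum_i f_i dx_i, the exterior derivative is
  d(omega) = sum_{i < j} (∂f_j/∂x_i - ∂f_i/∂x_j) dx_i ∧ dx_j.
  coefficient of dx ∧ dy: ∂f_2/∂x - ∂f_1/∂y = ∂(3*y*z)/∂x - ∂(-2*x*z + 3*y^2 + z^2)/∂y = -6*y
  coefficient of dx ∧ dz: ∂f_3/∂x - ∂f_1/∂z = ∂(-3*y^2)/∂x - ∂(-2*x*z + 3*y^2 + z^2)/∂z = 2*x - 2*z
  coefficient of dy ∧ dz: ∂f_3/∂y - ∂f_2/∂z = ∂(-3*y^2)/∂y - ∂(3*y*z)/∂z = -9*y
Assembling: d(omega) = (-6*y) dx ∧ dy + (2*x - 2*z) dx ∧ dz + (-9*y) dy ∧ dz.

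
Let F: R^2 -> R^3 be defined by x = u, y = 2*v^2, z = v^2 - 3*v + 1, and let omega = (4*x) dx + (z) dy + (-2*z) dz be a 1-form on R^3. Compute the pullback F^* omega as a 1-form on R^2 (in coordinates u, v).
F^* omega = (4*u) du + (6*v^2 - 18*v + 6) dv

Using F^*(f dg) = (f ∘ F) d(g ∘ F), substitute each coordinate x_i by F_i(u, v) in f_i, and replace dx_i by d F_i = (∂F_i/∂u) du + (∂F_i/∂v) dv.
  For the x component: f_1(F) = 4*u; d F_1 = (1) du + (0) dv
  For the y component: f_2(F) = v^2 - 3*v + 1; d F_2 = (0) du + (4*v) dv
  For the z component: f_3(F) = -2*v^2 + 6*v - 2; d F_3 = (0) du + (2*v - 3) dv
Combining and collecting du, dv coefficients:
  coeff of du: 4*u
  coeff of dv: 6*v^2 - 18*v + 6
F^* omega = (4*u) du + (6*v^2 - 18*v + 6) dv.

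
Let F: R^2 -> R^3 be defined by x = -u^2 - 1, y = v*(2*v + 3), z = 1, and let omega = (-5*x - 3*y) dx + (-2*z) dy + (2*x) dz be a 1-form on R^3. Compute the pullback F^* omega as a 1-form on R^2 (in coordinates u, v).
F^* omega = (2*u*(-5*u^2 + 6*v^2 + 9*v - 5)) du + (-8*v - 6) dv

Using F^*(f dg) = (f ∘ F) d(g ∘ F), substitute each coordinate x_i by F_i(u, v) in f_i, and replace dx_i by d F_i = (∂F_i/∂u) du + (∂F_i/∂v) dv.
  For the x component: f_1(F) = 5*u^2 - 6*v^2 - 9*v + 5; d F_1 = (-2*u) du + (0) dv
  For the y component: f_2(F) = -2; d F_2 = (0) du + (4*v + 3) dv
  For the z component: f_3(F) = -2*u^2 - 2; d F_3 = (0) du + (0) dv
Combining and collecting du, dv coefficients:
  coeff of du: 2*u*(-5*u^2 + 6*v^2 + 9*v - 5)
  coeff of dv: -8*v - 6
F^* omega = (2*u*(-5*u^2 + 6*v^2 + 9*v - 5)) du + (-8*v - 6) dv.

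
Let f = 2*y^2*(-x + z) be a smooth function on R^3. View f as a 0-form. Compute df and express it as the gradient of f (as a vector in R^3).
df = (-2*y^2) dx + (4*y*(-x + z)) dy + (2*y^2) dz; grad f = (-2*y^2, 4*y*(-x + z), 2*y^2)

For a 0-form f, d f = (∂f/∂x) dx + (∂f/∂y) dy + (∂f/∂z) dz. The components of the vector representation are exactly the entries of grad f in Cartesian coordinates:
  ∂f/∂x = -2*y^2
  ∂f/∂y = 4*y*(-x + z)
  ∂f/∂z = 2*y^2.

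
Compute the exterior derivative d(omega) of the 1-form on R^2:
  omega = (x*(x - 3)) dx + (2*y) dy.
d(omega) = 0

For a 1-form omega = sum_i f_i dx_i, the exterior derivative is
  d(omega) = sum_{i < j} (∂f_j/∂x_i - ∂f_i/∂x_j) dx_i ∧ dx_j.

Assembling: d(omega) = 0.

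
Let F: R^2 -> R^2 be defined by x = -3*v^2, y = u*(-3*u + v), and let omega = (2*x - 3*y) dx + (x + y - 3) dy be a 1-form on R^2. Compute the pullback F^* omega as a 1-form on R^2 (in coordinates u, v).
F^* omega = (18*u^3 - 9*u^2*v + 19*u*v^2 + 18*u - 3*v^3 - 3*v) du + (-3*u^3 - 53*u^2*v + 15*u*v^2 - 3*u + 36*v^3) dv

Using F^*(f dg) = (f ∘ F) d(g ∘ F), substitute each coordinate x_i by F_i(u, v) in f_i, and replace dx_i by d F_i = (∂F_i/∂u) du + (∂F_i/∂v) dv.
  For the x component: f_1(F) = 9*u^2 - 3*u*v - 6*v^2; d F_1 = (0) du + (-6*v) dv
  For the y component: f_2(F) = -3*u^2 + u*v - 3*v^2 - 3; d F_2 = (-6*u + v) du + (u) dv
Combining and collecting du, dv coefficients:
  coeff of du: 18*u^3 - 9*u^2*v + 19*u*v^2 + 18*u - 3*v^3 - 3*v
  coeff of dv: -3*u^3 - 53*u^2*v + 15*u*v^2 - 3*u + 36*v^3
F^* omega = (18*u^3 - 9*u^2*v + 19*u*v^2 + 18*u - 3*v^3 - 3*v) du + (-3*u^3 - 53*u^2*v + 15*u*v^2 - 3*u + 36*v^3) dv.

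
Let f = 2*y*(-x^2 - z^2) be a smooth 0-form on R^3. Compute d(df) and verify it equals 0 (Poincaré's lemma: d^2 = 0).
d(df) = 0

Step 1: df = sum_i (∂f/∂x_i) dx_i = (-4*x*y) dx + (-2*x^2 - 2*z^2) dy + (-4*y*z) dz.
Step 2: Apply d again. Using the 1-form formula, the coefficient of dx ∧ dy in d(df) is ∂^2 f/∂x ∂y - ∂^2 f/∂y ∂x = (-4*x) - (-4*x) = 0 (equality of mixed partials for smooth f).
Similarly for dx ∧ dz and dy ∧ dz — all coefficients vanish. So d(df) = 0.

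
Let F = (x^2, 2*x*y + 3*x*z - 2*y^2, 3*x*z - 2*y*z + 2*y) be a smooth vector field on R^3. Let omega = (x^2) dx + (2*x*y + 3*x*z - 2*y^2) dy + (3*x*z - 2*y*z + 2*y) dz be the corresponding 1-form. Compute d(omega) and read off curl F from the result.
d(omega) = (-3*x - 2*z + 2) dy ∧ dz + (-3*z) dz ∧ dx + (2*y + 3*z) dx ∧ dy; curl F = (-3*x - 2*z + 2, -3*z, 2*y + 3*z)

d omega = sum_{i<j} (∂f_j/∂x_i - ∂f_i/∂x_j) dx_i ∧ dx_j. Under the identification (dy ∧ dz, dz ∧ dx, dx ∧ dy) ↔ (e_x, e_y, e_z), the coefficients are exactly the components of curl F. Compute:
  ∂R/∂y - ∂Q/∂z = (2 - 2*z) - (3*x) = -3*x - 2*z + 2
  ∂P/∂z - ∂R/∂x = (0) - (3*z) = -3*z
  ∂Q/∂x - ∂P/∂y = (2*y + 3*z) - (0) = 2*y + 3*z.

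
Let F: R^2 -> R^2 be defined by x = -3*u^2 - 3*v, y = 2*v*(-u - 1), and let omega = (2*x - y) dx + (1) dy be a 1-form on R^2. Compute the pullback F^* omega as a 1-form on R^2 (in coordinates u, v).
F^* omega = (36*u^3 - 12*u^2*v + 24*u*v - 2*v) du + (18*u^2 - 6*u*v - 2*u + 12*v - 2) dv

Using F^*(f dg) = (f ∘ F) d(g ∘ F), substitute each coordinate x_i by F_i(u, v) in f_i, and replace dx_i by d F_i = (∂F_i/∂u) du + (∂F_i/∂v) dv.
  For the x component: f_1(F) = -6*u^2 + 2*u*v - 4*v; d F_1 = (-6*u) du + (-3) dv
  For the y component: f_2(F) = 1; d F_2 = (-2*v) du + (-2*u - 2) dv
Combining and collecting du, dv coefficients:
  coeff of du: 36*u^3 - 12*u^2*v + 24*u*v - 2*v
  coeff of dv: 18*u^2 - 6*u*v - 2*u + 12*v - 2
F^* omega = (36*u^3 - 12*u^2*v + 24*u*v - 2*v) du + (18*u^2 - 6*u*v - 2*u + 12*v - 2) dv.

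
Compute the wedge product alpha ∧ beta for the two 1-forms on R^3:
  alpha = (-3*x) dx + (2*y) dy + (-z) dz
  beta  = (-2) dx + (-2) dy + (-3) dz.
alpha ∧ beta = (6*x + 4*y) dx ∧ dy + (9*x - 2*z) dx ∧ dz + (-6*y - 2*z) dy ∧ dz

Distribute the wedge, using dx_i ∧ dx_j = -dx_j ∧ dx_i and dx_i ∧ dx_i = 0. For each pair (i, j) with i < j, the coefficient of dx_i ∧ dx_j in alpha ∧ beta is (alpha_i * beta_j - alpha_j * beta_i). Collecting: alpha ∧ beta = (6*x + 4*y) dx ∧ dy + (9*x - 2*z) dx ∧ dz + (-6*y - 2*z) dy ∧ dz.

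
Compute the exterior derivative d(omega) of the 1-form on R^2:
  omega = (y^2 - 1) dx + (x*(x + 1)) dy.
d(omega) = (2*x - 2*y + 1) dx ∧ dy

For a 1-form omega = sum_i f_i dx_i, the exterior derivative is
  d(omega) = sum_{i < j} (∂f_j/∂x_i - ∂f_i/∂x_j) dx_i ∧ dx_j.
  coefficient of dx ∧ dy: ∂f_2/∂x - ∂f_1/∂y = ∂(x*(x + 1))/∂x - ∂(y^2 - 1)/∂y = 2*x - 2*y + 1
Assembling: d(omega) = (2*x - 2*y + 1) dx ∧ dy.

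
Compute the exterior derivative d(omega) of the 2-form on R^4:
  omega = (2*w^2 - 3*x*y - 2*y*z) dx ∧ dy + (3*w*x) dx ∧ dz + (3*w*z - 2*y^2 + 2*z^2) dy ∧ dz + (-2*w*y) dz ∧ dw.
d(omega) = (-2*y) dx ∧ dy ∧ dz + (4*w) dx ∧ dy ∧ dw + (3*x) dx ∧ dz ∧ dw + (-2*w + 3*z) dy ∧ dz ∧ dw

For a 2-form omega = sum_{i<j} g_{ij} dx_i ∧ dx_j, the exterior derivative is
  d(omega) = sum_{i<j} d(g_{ij}) ∧ dx_i ∧ dx_j = sum_{i<j, k} (∂g_{ij}/∂x_k) dx_k ∧ dx_i ∧ dx_j.
Expand each term, using dx_k ∧ dx_i ∧ dx_j = sgn(permutation) dx_{(a)} ∧ dx_{(b)} ∧ dx_{(c)} with (a < b < c) sorted:
  d(2*w^2 - 3*x*y - 2*y*z) includes (∂/∂z)(2*w^2 - 3*x*y - 2*y*z) dz = (-2*y) dz, which multiplied by dx ∧ dy gives (-2*y) dx ∧ dy ∧ dz
  d(2*w^2 - 3*x*y - 2*y*z) includes (∂/∂w)(2*w^2 - 3*x*y - 2*y*z) dw = (4*w) dw, which multiplied by dx ∧ dy gives (4*w) dx ∧ dy ∧ dw
  d(3*w*x) includes (∂/∂w)(3*w*x) dw = (3*x) dw, which multiplied by dx ∧ dz gives (3*x) dx ∧ dz ∧ dw
  d(3*w*z - 2*y^2 + 2*z^2) includes (∂/∂w)(3*w*z - 2*y^2 + 2*z^2) dw = (3*z) dw, which multiplied by dy ∧ dz gives (3*z) dy ∧ dz ∧ dw
  d(-2*w*y) includes (∂/∂y)(-2*w*y) dy = (-2*w) dy, which multiplied by dz ∧ dw gives (-2*w) dy ∧ dz ∧ dw
Collecting like 3-forms: d(omega) = (-2*y) dx ∧ dy ∧ dz + (4*w) dx ∧ dy ∧ dw + (3*x) dx ∧ dz ∧ dw + (-2*w + 3*z) dy ∧ dz ∧ dw.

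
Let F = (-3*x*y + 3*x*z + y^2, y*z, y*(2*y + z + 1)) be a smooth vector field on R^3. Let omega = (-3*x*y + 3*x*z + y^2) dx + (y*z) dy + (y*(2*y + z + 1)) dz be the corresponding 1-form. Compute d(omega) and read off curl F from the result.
d(omega) = (3*y + z + 1) dy ∧ dz + (3*x) dz ∧ dx + (3*x - 2*y) dx ∧ dy; curl F = (3*y + z + 1, 3*x, 3*x - 2*y)

d omega = sum_{i<j} (∂f_j/∂x_i - ∂f_i/∂x_j) dx_i ∧ dx_j. Under the identification (dy ∧ dz, dz ∧ dx, dx ∧ dy) ↔ (e_x, e_y, e_z), the coefficients are exactly the components of curl F. Compute:
  ∂R/∂y - ∂Q/∂z = (4*y + z + 1) - (y) = 3*y + z + 1
  ∂P/∂z - ∂R/∂x = (3*x) - (0) = 3*x
  ∂Q/∂x - ∂P/∂y = (0) - (-3*x + 2*y) = 3*x - 2*y.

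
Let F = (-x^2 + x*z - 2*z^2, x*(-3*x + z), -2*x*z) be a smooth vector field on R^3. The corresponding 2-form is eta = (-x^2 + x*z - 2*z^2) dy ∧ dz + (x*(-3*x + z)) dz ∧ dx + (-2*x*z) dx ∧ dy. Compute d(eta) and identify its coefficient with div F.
d(eta) = (-4*x + z) dx ∧ dy ∧ dz; div F = -4*x + z

For a 2-form in R^3 of the form above, applying d gives a 3-form with coefficient ∂P/∂x + ∂Q/∂y + ∂R/∂z:
  ∂P/∂x = -2*x + z
  ∂Q/∂y = 0
  ∂R/∂z = -2*x
Sum = -4*x + z, which is exactly div F.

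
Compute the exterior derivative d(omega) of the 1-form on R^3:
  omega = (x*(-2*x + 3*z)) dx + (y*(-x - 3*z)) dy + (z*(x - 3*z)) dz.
d(omega) = (-y) dx ∧ dy + (-3*x + z) dx ∧ dz + (3*y) dy ∧ dz

For a 1-form omega = sum_i f_i dx_i, the exterior derivative is
  d(omega) = sum_{i < j} (∂f_j/∂x_i - ∂f_i/∂x_j) dx_i ∧ dx_j.
  coefficient of dx ∧ dy: ∂f_2/∂x - ∂f_1/∂y = ∂(y*(-x - 3*z))/∂x - ∂(x*(-2*x + 3*z))/∂y = -y
  coefficient of dx ∧ dz: ∂f_3/∂x - ∂f_1/∂z = ∂(z*(x - 3*z))/∂x - ∂(x*(-2*x + 3*z))/∂z = -3*x + z
  coefficient of dy ∧ dz: ∂f_3/∂y - ∂f_2/∂z = ∂(z*(x - 3*z))/∂y - ∂(y*(-x - 3*z))/∂z = 3*y
Assembling: d(omega) = (-y) dx ∧ dy + (-3*x + z) dx ∧ dz + (3*y) dy ∧ dz.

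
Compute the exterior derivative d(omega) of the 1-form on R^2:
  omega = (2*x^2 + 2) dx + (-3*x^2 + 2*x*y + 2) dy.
d(omega) = (-6*x + 2*y) dx ∧ dy

For a 1-form omega = sum_i f_i dx_i, the exterior derivative is
  d(omega) = sum_{i < j} (∂f_j/∂x_i - ∂f_i/∂x_j) dx_i ∧ dx_j.
  coefficient of dx ∧ dy: ∂f_2/∂x - ∂f_1/∂y = ∂(-3*x^2 + 2*x*y + 2)/∂x - ∂(2*x^2 + 2)/∂y = -6*x + 2*y
Assembling: d(omega) = (-6*x + 2*y) dx ∧ dy.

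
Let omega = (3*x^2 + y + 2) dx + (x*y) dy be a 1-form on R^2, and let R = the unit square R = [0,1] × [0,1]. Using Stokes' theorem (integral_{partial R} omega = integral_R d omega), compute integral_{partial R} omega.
integral_(partial R) omega = -1/2

Stokes: integral_partial_R omega = integral_R d omega with d omega = (∂Q/∂x - ∂P/∂y) dx ∧ dy.
  ∂Q/∂x = y
  ∂P/∂y = 1
  integrand = ∂Q/∂x - ∂P/∂y = y - 1.
Integrating over R: integral_0^1 integral_0^1 (y - 1) dx dy = -1/2.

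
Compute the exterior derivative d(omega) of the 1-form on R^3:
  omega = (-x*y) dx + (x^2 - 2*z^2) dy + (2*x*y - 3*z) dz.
d(omega) = (3*x) dx ∧ dy + (2*y) dx ∧ dz + (2*x + 4*z) dy ∧ dz

For a 1-form omega = sum_i f_i dx_i, the exterior derivative is
  d(omega) = sum_{i < j} (∂f_j/∂x_i - ∂f_i/∂x_j) dx_i ∧ dx_j.
  coefficient of dx ∧ dy: ∂f_2/∂x - ∂f_1/∂y = ∂(x^2 - 2*z^2)/∂x - ∂(-x*y)/∂y = 3*x
  coefficient of dx ∧ dz: ∂f_3/∂x - ∂f_1/∂z = ∂(2*x*y - 3*z)/∂x - ∂(-x*y)/∂z = 2*y
  coefficient of dy ∧ dz: ∂f_3/∂y - ∂f_2/∂z = ∂(2*x*y - 3*z)/∂y - ∂(x^2 - 2*z^2)/∂z = 2*x + 4*z
Assembling: d(omega) = (3*x) dx ∧ dy + (2*y) dx ∧ dz + (2*x + 4*z) dy ∧ dz.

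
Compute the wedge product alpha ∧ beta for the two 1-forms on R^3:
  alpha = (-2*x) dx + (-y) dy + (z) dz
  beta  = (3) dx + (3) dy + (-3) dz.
alpha ∧ beta = (-6*x + 3*y) dx ∧ dy + (6*x - 3*z) dx ∧ dz + (3*y - 3*z) dy ∧ dz

Distribute the wedge, using dx_i ∧ dx_j = -dx_j ∧ dx_i and dx_i ∧ dx_i = 0. For each pair (i, j) with i < j, the coefficient of dx_i ∧ dx_j in alpha ∧ beta is (alpha_i * beta_j - alpha_j * beta_i). Collecting: alpha ∧ beta = (-6*x + 3*y) dx ∧ dy + (6*x - 3*z) dx ∧ dz + (3*y - 3*z) dy ∧ dz.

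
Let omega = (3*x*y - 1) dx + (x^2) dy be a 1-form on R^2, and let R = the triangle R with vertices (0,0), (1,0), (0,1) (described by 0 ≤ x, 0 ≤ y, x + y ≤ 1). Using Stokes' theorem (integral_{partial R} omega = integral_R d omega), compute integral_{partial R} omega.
integral_(partial R) omega = -1/6

Stokes: integral_partial_R omega = integral_R d omega with d omega = (∂Q/∂x - ∂P/∂y) dx ∧ dy.
  ∂Q/∂x = 2*x
  ∂P/∂y = 3*x
  integrand = ∂Q/∂x - ∂P/∂y = -x.
Integrating over R: integral_0^1 integral_0^{1-x} (-x) dy dx = -1/6.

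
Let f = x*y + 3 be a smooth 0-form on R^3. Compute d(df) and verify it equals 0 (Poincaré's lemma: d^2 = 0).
d(df) = 0

Step 1: df = sum_i (∂f/∂x_i) dx_i = (y) dx + (x) dy + (0) dz.
Step 2: Apply d again. Using the 1-form formula, the coefficient of dx ∧ dy in d(df) is ∂^2 f/∂x ∂y - ∂^2 f/∂y ∂x = (1) - (1) = 0 (equality of mixed partials for smooth f).
Similarly for dx ∧ dz and dy ∧ dz — all coefficients vanish. So d(df) = 0.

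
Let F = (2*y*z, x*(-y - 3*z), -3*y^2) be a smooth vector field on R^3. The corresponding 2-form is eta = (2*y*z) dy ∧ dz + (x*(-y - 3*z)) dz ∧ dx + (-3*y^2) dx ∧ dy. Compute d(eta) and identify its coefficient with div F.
d(eta) = (-x) dx ∧ dy ∧ dz; div F = -x

For a 2-form in R^3 of the form above, applying d gives a 3-form with coefficient ∂P/∂x + ∂Q/∂y + ∂R/∂z:
  ∂P/∂x = 0
  ∂Q/∂y = -x
  ∂R/∂z = 0
Sum = -x, which is exactly div F.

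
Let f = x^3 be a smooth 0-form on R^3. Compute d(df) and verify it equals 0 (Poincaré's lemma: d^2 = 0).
d(df) = 0

Step 1: df = sum_i (∂f/∂x_i) dx_i = (3*x^2) dx + (0) dy + (0) dz.
Step 2: Apply d again. Using the 1-form formula, the coefficient of dx ∧ dy in d(df) is ∂^2 f/∂x ∂y - ∂^2 f/∂y ∂x = (0) - (0) = 0 (equality of mixed partials for smooth f).
Similarly for dx ∧ dz and dy ∧ dz — all coefficients vanish. So d(df) = 0.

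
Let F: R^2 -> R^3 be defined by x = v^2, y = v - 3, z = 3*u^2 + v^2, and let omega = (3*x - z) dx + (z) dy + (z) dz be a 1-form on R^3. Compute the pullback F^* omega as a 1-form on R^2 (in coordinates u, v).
F^* omega = (6*u*(3*u^2 + v^2)) du + (3*u^2 + 6*v^3 + v^2) dv

Using F^*(f dg) = (f ∘ F) d(g ∘ F), substitute each coordinate x_i by F_i(u, v) in f_i, and replace dx_i by d F_i = (∂F_i/∂u) du + (∂F_i/∂v) dv.
  For the x component: f_1(F) = -3*u^2 + 2*v^2; d F_1 = (0) du + (2*v) dv
  For the y component: f_2(F) = 3*u^2 + v^2; d F_2 = (0) du + (1) dv
  For the z component: f_3(F) = 3*u^2 + v^2; d F_3 = (6*u) du + (2*v) dv
Combining and collecting du, dv coefficients:
  coeff of du: 6*u*(3*u^2 + v^2)
  coeff of dv: 3*u^2 + 6*v^3 + v^2
F^* omega = (6*u*(3*u^2 + v^2)) du + (3*u^2 + 6*v^3 + v^2) dv.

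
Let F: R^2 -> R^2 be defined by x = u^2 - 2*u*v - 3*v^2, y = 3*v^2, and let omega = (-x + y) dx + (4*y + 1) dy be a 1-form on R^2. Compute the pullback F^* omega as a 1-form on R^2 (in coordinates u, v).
F^* omega = (-2*u^3 + 6*u^2*v + 8*u*v^2 - 12*v^3) du + (2*u^3 + 2*u^2*v - 24*u*v^2 + 36*v^3 + 6*v) dv

Using F^*(f dg) = (f ∘ F) d(g ∘ F), substitute each coordinate x_i by F_i(u, v) in f_i, and replace dx_i by d F_i = (∂F_i/∂u) du + (∂F_i/∂v) dv.
  For the x component: f_1(F) = -u^2 + 2*u*v + 6*v^2; d F_1 = (2*u - 2*v) du + (-2*u - 6*v) dv
  For the y component: f_2(F) = 12*v^2 + 1; d F_2 = (0) du + (6*v) dv
Combining and collecting du, dv coefficients:
  coeff of du: -2*u^3 + 6*u^2*v + 8*u*v^2 - 12*v^3
  coeff of dv: 2*u^3 + 2*u^2*v - 24*u*v^2 + 36*v^3 + 6*v
F^* omega = (-2*u^3 + 6*u^2*v + 8*u*v^2 - 12*v^3) du + (2*u^3 + 2*u^2*v - 24*u*v^2 + 36*v^3 + 6*v) dv.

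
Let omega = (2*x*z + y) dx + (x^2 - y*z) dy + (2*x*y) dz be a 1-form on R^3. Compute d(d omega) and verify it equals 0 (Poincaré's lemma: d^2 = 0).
d(d omega) = 0

Step 1: d omega = sum_{i<j} (∂f_j/∂x_i - ∂f_i/∂x_j) dx_i ∧ dx_j:
  coeff of dx ∧ dy: 2*x - 1
  coeff of dx ∧ dz: -2*x + 2*y
  coeff of dy ∧ dz: 2*x + y
Step 2: Apply d again to each 2-form coefficient. The only possible 3-form in R^3 is dx ∧ dy ∧ dz, with coefficient
  ∂(coeff of dy∧dz)/∂x - ∂(coeff of dx∧dz)/∂y + ∂(coeff of dx∧dy)/∂z
  = ∂/∂x (2*x + y) - ∂/∂y (-2*x + 2*y) + ∂/∂z (2*x - 1).
Each of these terms simplifies to sums of mixed partials that cancel in pairs. The result is 0 (by equality of mixed partials for smooth functions — Schwarz / Clairaut).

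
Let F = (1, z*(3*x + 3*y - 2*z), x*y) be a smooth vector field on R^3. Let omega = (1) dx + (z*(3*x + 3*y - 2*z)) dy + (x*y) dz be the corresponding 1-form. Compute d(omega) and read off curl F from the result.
d(omega) = (-2*x - 3*y + 4*z) dy ∧ dz + (-y) dz ∧ dx + (3*z) dx ∧ dy; curl F = (-2*x - 3*y + 4*z, -y, 3*z)

d omega = sum_{i<j} (∂f_j/∂x_i - ∂f_i/∂x_j) dx_i ∧ dx_j. Under the identification (dy ∧ dz, dz ∧ dx, dx ∧ dy) ↔ (e_x, e_y, e_z), the coefficients are exactly the components of curl F. Compute:
  ∂R/∂y - ∂Q/∂z = (x) - (3*x + 3*y - 4*z) = -2*x - 3*y + 4*z
  ∂P/∂z - ∂R/∂x = (0) - (y) = -y
  ∂Q/∂x - ∂P/∂y = (3*z) - (0) = 3*z.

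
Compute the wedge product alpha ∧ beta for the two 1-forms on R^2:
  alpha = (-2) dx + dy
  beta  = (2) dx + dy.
alpha ∧ beta = (-4) dx ∧ dy

Distribute the wedge, using dx_i ∧ dx_j = -dx_j ∧ dx_i and dx_i ∧ dx_i = 0. For each pair (i, j) with i < j, the coefficient of dx_i ∧ dx_j in alpha ∧ beta is (alpha_i * beta_j - alpha_j * beta_i). Collecting: alpha ∧ beta = (-4) dx ∧ dy.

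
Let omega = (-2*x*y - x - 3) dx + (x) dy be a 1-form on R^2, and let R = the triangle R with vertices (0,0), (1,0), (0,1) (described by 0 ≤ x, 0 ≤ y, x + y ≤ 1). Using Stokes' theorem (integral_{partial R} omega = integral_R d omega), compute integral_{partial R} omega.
integral_(partial R) omega = 5/6

Stokes: integral_partial_R omega = integral_R d omega with d omega = (∂Q/∂x - ∂P/∂y) dx ∧ dy.
  ∂Q/∂x = 1
  ∂P/∂y = -2*x
  integrand = ∂Q/∂x - ∂P/∂y = 2*x + 1.
Integrating over R: integral_0^1 integral_0^{1-x} (2*x + 1) dy dx = 5/6.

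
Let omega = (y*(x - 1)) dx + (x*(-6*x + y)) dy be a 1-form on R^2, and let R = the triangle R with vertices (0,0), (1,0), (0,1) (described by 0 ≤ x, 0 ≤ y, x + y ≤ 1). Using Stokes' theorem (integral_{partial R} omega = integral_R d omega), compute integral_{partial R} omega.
integral_(partial R) omega = -3/2

Stokes: integral_partial_R omega = integral_R d omega with d omega = (∂Q/∂x - ∂P/∂y) dx ∧ dy.
  ∂Q/∂x = -12*x + y
  ∂P/∂y = x - 1
  integrand = ∂Q/∂x - ∂P/∂y = -13*x + y + 1.
Integrating over R: integral_0^1 integral_0^{1-x} (-13*x + y + 1) dy dx = -3/2.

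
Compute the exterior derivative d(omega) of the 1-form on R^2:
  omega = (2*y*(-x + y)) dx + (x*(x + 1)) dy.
d(omega) = (4*x - 4*y + 1) dx ∧ dy

For a 1-form omega = sum_i f_i dx_i, the exterior derivative is
  d(omega) = sum_{i < j} (∂f_j/∂x_i - ∂f_i/∂x_j) dx_i ∧ dx_j.
  coefficient of dx ∧ dy: ∂f_2/∂x - ∂f_1/∂y = ∂(x*(x + 1))/∂x - ∂(2*y*(-x + y))/∂y = 4*x - 4*y + 1
Assembling: d(omega) = (4*x - 4*y + 1) dx ∧ dy.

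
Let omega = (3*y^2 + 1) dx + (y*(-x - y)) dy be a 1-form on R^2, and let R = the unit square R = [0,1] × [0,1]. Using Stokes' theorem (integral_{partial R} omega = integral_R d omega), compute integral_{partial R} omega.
integral_(partial R) omega = -7/2

Stokes: integral_partial_R omega = integral_R d omega with d omega = (∂Q/∂x - ∂P/∂y) dx ∧ dy.
  ∂Q/∂x = -y
  ∂P/∂y = 6*y
  integrand = ∂Q/∂x - ∂P/∂y = -7*y.
Integrating over R: integral_0^1 integral_0^1 (-7*y) dx dy = -7/2.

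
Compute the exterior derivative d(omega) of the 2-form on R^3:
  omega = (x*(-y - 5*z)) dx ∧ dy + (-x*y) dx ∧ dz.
d(omega) = (-4*x) dx ∧ dy ∧ dz

For a 2-form omega = sum_{i<j} g_{ij} dx_i ∧ dx_j, the exterior derivative is
  d(omega) = sum_{i<j} d(g_{ij}) ∧ dx_i ∧ dx_j = sum_{i<j, k} (∂g_{ij}/∂x_k) dx_k ∧ dx_i ∧ dx_j.
Expand each term, using dx_k ∧ dx_i ∧ dx_j = sgn(permutation) dx_{(a)} ∧ dx_{(b)} ∧ dx_{(c)} with (a < b < c) sorted:
  d(x*(-y - 5*z)) includes (∂/∂z)(x*(-y - 5*z)) dz = (-5*x) dz, which multiplied by dx ∧ dy gives (-5*x) dx ∧ dy ∧ dz
  d(-x*y) includes (∂/∂y)(-x*y) dy = (-x) dy, which multiplied by dx ∧ dz gives (x) dx ∧ dy ∧ dz
Collecting like 3-forms: d(omega) = (-4*x) dx ∧ dy ∧ dz.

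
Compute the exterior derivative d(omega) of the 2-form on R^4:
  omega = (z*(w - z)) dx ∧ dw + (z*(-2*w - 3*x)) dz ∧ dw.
d(omega) = (-w - z) dx ∧ dz ∧ dw

For a 2-form omega = sum_{i<j} g_{ij} dx_i ∧ dx_j, the exterior derivative is
  d(omega) = sum_{i<j} d(g_{ij}) ∧ dx_i ∧ dx_j = sum_{i<j, k} (∂g_{ij}/∂x_k) dx_k ∧ dx_i ∧ dx_j.
Expand each term, using dx_k ∧ dx_i ∧ dx_j = sgn(permutation) dx_{(a)} ∧ dx_{(b)} ∧ dx_{(c)} with (a < b < c) sorted:
  d(z*(w - z)) includes (∂/∂z)(z*(w - z)) dz = (w - 2*z) dz, which multiplied by dx ∧ dw gives (-w + 2*z) dx ∧ dz ∧ dw
  d(z*(-2*w - 3*x)) includes (∂/∂x)(z*(-2*w - 3*x)) dx = (-3*z) dx, which multiplied by dz ∧ dw gives (-3*z) dx ∧ dz ∧ dw
Collecting like 3-forms: d(omega) = (-w - z) dx ∧ dz ∧ dw.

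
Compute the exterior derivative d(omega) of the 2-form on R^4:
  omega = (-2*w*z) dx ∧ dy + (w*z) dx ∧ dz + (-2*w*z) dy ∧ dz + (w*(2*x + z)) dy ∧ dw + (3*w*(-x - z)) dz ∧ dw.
d(omega) = (-2*w) dx ∧ dy ∧ dz + (2*w - 2*z) dx ∧ dy ∧ dw + (-3*w + z) dx ∧ dz ∧ dw + (-w - 2*z) dy ∧ dz ∧ dw

For a 2-form omega = sum_{i<j} g_{ij} dx_i ∧ dx_j, the exterior derivative is
  d(omega) = sum_{i<j} d(g_{ij}) ∧ dx_i ∧ dx_j = sum_{i<j, k} (∂g_{ij}/∂x_k) dx_k ∧ dx_i ∧ dx_j.
Expand each term, using dx_k ∧ dx_i ∧ dx_j = sgn(permutation) dx_{(a)} ∧ dx_{(b)} ∧ dx_{(c)} with (a < b < c) sorted:
  d(-2*w*z) includes (∂/∂z)(-2*w*z) dz = (-2*w) dz, which multiplied by dx ∧ dy gives (-2*w) dx ∧ dy ∧ dz
  d(-2*w*z) includes (∂/∂w)(-2*w*z) dw = (-2*z) dw, which multiplied by dx ∧ dy gives (-2*z) dx ∧ dy ∧ dw
  d(w*z) includes (∂/∂w)(w*z) dw = (z) dw, which multiplied by dx ∧ dz gives (z) dx ∧ dz ∧ dw
  d(-2*w*z) includes (∂/∂w)(-2*w*z) dw = (-2*z) dw, which multiplied by dy ∧ dz gives (-2*z) dy ∧ dz ∧ dw
  d(w*(2*x + z)) includes (∂/∂x)(w*(2*x + z)) dx = (2*w) dx, which multiplied by dy ∧ dw gives (2*w) dx ∧ dy ∧ dw
  d(w*(2*x + z)) includes (∂/∂z)(w*(2*x + z)) dz = (w) dz, which multiplied by dy ∧ dw gives (-w) dy ∧ dz ∧ dw
  d(3*w*(-x - z)) includes (∂/∂x)(3*w*(-x - z)) dx = (-3*w) dx, which multiplied by dz ∧ dw gives (-3*w) dx ∧ dz ∧ dw
Collecting like 3-forms: d(omega) = (-2*w) dx ∧ dy ∧ dz + (2*w - 2*z) dx ∧ dy ∧ dw + (-3*w + z) dx ∧ dz ∧ dw + (-w - 2*z) dy ∧ dz ∧ dw.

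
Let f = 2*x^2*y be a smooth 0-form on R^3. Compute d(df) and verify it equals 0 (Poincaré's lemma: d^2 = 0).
d(df) = 0

Step 1: df = sum_i (∂f/∂x_i) dx_i = (4*x*y) dx + (2*x^2) dy + (0) dz.
Step 2: Apply d again. Using the 1-form formula, the coefficient of dx ∧ dy in d(df) is ∂^2 f/∂x ∂y - ∂^2 f/∂y ∂x = (4*x) - (4*x) = 0 (equality of mixed partials for smooth f).
Similarly for dx ∧ dz and dy ∧ dz — all coefficients vanish. So d(df) = 0.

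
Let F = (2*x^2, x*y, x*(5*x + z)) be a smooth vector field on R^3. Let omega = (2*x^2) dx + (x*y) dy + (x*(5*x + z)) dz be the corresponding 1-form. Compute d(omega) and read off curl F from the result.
d(omega) = (0) dy ∧ dz + (-10*x - z) dz ∧ dx + (y) dx ∧ dy; curl F = (0, -10*x - z, y)

d omega = sum_{i<j} (∂f_j/∂x_i - ∂f_i/∂x_j) dx_i ∧ dx_j. Under the identification (dy ∧ dz, dz ∧ dx, dx ∧ dy) ↔ (e_x, e_y, e_z), the coefficients are exactly the components of curl F. Compute:
  ∂R/∂y - ∂Q/∂z = (0) - (0) = 0
  ∂P/∂z - ∂R/∂x = (0) - (10*x + z) = -10*x - z
  ∂Q/∂x - ∂P/∂y = (y) - (0) = y.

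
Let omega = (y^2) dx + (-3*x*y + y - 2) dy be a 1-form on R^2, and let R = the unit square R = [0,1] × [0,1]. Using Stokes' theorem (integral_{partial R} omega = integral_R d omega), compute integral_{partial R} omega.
integral_(partial R) omega = -5/2

Stokes: integral_partial_R omega = integral_R d omega with d omega = (∂Q/∂x - ∂P/∂y) dx ∧ dy.
  ∂Q/∂x = -3*y
  ∂P/∂y = 2*y
  integrand = ∂Q/∂x - ∂P/∂y = -5*y.
Integrating over R: integral_0^1 integral_0^1 (-5*y) dx dy = -5/2.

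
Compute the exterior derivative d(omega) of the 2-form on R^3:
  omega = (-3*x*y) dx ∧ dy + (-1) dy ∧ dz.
d(omega) = 0

For a 2-form omega = sum_{i<j} g_{ij} dx_i ∧ dx_j, the exterior derivative is
  d(omega) = sum_{i<j} d(g_{ij}) ∧ dx_i ∧ dx_j = sum_{i<j, k} (∂g_{ij}/∂x_k) dx_k ∧ dx_i ∧ dx_j.
Expand each term, using dx_k ∧ dx_i ∧ dx_j = sgn(permutation) dx_{(a)} ∧ dx_{(b)} ∧ dx_{(c)} with (a < b < c) sorted:

Collecting like 3-forms: d(omega) = 0.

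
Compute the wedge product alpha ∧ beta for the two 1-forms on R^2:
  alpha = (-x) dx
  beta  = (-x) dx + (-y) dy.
alpha ∧ beta = (x*y) dx ∧ dy

Distribute the wedge, using dx_i ∧ dx_j = -dx_j ∧ dx_i and dx_i ∧ dx_i = 0. For each pair (i, j) with i < j, the coefficient of dx_i ∧ dx_j in alpha ∧ beta is (alpha_i * beta_j - alpha_j * beta_i). Collecting: alpha ∧ beta = (x*y) dx ∧ dy.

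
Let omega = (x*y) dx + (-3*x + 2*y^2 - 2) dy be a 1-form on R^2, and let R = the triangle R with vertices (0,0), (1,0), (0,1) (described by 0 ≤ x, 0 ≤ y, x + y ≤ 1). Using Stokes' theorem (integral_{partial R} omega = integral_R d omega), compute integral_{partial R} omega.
integral_(partial R) omega = -5/3

Stokes: integral_partial_R omega = integral_R d omega with d omega = (∂Q/∂x - ∂P/∂y) dx ∧ dy.
  ∂Q/∂x = -3
  ∂P/∂y = x
  integrand = ∂Q/∂x - ∂P/∂y = -x - 3.
Integrating over R: integral_0^1 integral_0^{1-x} (-x - 3) dy dx = -5/3.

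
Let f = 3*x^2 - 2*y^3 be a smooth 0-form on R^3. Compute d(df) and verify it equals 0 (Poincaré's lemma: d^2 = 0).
d(df) = 0

Step 1: df = sum_i (∂f/∂x_i) dx_i = (6*x) dx + (-6*y^2) dy + (0) dz.
Step 2: Apply d again. Using the 1-form formula, the coefficient of dx ∧ dy in d(df) is ∂^2 f/∂x ∂y - ∂^2 f/∂y ∂x = (0) - (0) = 0 (equality of mixed partials for smooth f).
Similarly for dx ∧ dz and dy ∧ dz — all coefficients vanish. So d(df) = 0.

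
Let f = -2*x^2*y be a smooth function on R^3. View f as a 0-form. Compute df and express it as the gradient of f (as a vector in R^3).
df = (-4*x*y) dx + (-2*x^2) dy + (0) dz; grad f = (-4*x*y, -2*x^2, 0)

For a 0-form f, d f = (∂f/∂x) dx + (∂f/∂y) dy + (∂f/∂z) dz. The components of the vector representation are exactly the entries of grad f in Cartesian coordinates:
  ∂f/∂x = -4*x*y
  ∂f/∂y = -2*x^2
  ∂f/∂z = 0.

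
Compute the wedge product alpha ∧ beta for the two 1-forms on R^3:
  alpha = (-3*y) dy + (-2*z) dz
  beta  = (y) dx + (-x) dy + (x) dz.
alpha ∧ beta = (3*y^2) dx ∧ dy + (-x*(3*y + 2*z)) dy ∧ dz + (2*y*z) dx ∧ dz

Distribute the wedge, using dx_i ∧ dx_j = -dx_j ∧ dx_i and dx_i ∧ dx_i = 0. For each pair (i, j) with i < j, the coefficient of dx_i ∧ dx_j in alpha ∧ beta is (alpha_i * beta_j - alpha_j * beta_i). Collecting: alpha ∧ beta = (3*y^2) dx ∧ dy + (-x*(3*y + 2*z)) dy ∧ dz + (2*y*z) dx ∧ dz.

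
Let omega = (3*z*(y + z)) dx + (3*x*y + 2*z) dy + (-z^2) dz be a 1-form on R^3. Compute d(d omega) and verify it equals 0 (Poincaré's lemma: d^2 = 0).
d(d omega) = 0

Step 1: d omega = sum_{i<j} (∂f_j/∂x_i - ∂f_i/∂x_j) dx_i ∧ dx_j:
  coeff of dx ∧ dy: 3*y - 3*z
  coeff of dx ∧ dz: -3*y - 6*z
  coeff of dy ∧ dz: -2
Step 2: Apply d again to each 2-form coefficient. The only possible 3-form in R^3 is dx ∧ dy ∧ dz, with coefficient
  ∂(coeff of dy∧dz)/∂x - ∂(coeff of dx∧dz)/∂y + ∂(coeff of dx∧dy)/∂z
  = ∂/∂x (-2) - ∂/∂y (-3*y - 6*z) + ∂/∂z (3*y - 3*z).
Each of these terms simplifies to sums of mixed partials that cancel in pairs. The result is 0 (by equality of mixed partials for smooth functions — Schwarz / Clairaut).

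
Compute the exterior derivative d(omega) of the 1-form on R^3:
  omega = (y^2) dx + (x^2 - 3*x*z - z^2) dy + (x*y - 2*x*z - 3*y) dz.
d(omega) = (2*x - 2*y - 3*z) dx ∧ dy + (y - 2*z) dx ∧ dz + (4*x + 2*z - 3) dy ∧ dz

For a 1-form omega = sum_i f_i dx_i, the exterior derivative is
  d(omega) = sum_{i < j} (∂f_j/∂x_i - ∂f_i/∂x_j) dx_i ∧ dx_j.
  coefficient of dx ∧ dy: ∂f_2/∂x - ∂f_1/∂y = ∂(x^2 - 3*x*z - z^2)/∂x - ∂(y^2)/∂y = 2*x - 2*y - 3*z
  coefficient of dx ∧ dz: ∂f_3/∂x - ∂f_1/∂z = ∂(x*y - 2*x*z - 3*y)/∂x - ∂(y^2)/∂z = y - 2*z
  coefficient of dy ∧ dz: ∂f_3/∂y - ∂f_2/∂z = ∂(x*y - 2*x*z - 3*y)/∂y - ∂(x^2 - 3*x*z - z^2)/∂z = 4*x + 2*z - 3
Assembling: d(omega) = (2*x - 2*y - 3*z) dx ∧ dy + (y - 2*z) dx ∧ dz + (4*x + 2*z - 3) dy ∧ dz.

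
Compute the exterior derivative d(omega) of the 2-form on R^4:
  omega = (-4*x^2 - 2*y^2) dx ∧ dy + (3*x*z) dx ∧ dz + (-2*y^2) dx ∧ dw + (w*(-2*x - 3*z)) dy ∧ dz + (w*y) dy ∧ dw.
d(omega) = (4*y) dx ∧ dy ∧ dw + (-2*w) dx ∧ dy ∧ dz + (-2*x - 3*z) dy ∧ dz ∧ dw

For a 2-form omega = sum_{i<j} g_{ij} dx_i ∧ dx_j, the exterior derivative is
  d(omega) = sum_{i<j} d(g_{ij}) ∧ dx_i ∧ dx_j = sum_{i<j, k} (∂g_{ij}/∂x_k) dx_k ∧ dx_i ∧ dx_j.
Expand each term, using dx_k ∧ dx_i ∧ dx_j = sgn(permutation) dx_{(a)} ∧ dx_{(b)} ∧ dx_{(c)} with (a < b < c) sorted:
  d(-2*y^2) includes (∂/∂y)(-2*y^2) dy = (-4*y) dy, which multiplied by dx ∧ dw gives (4*y) dx ∧ dy ∧ dw
  d(w*(-2*x - 3*z)) includes (∂/∂x)(w*(-2*x - 3*z)) dx = (-2*w) dx, which multiplied by dy ∧ dz gives (-2*w) dx ∧ dy ∧ dz
  d(w*(-2*x - 3*z)) includes (∂/∂w)(w*(-2*x - 3*z)) dw = (-2*x - 3*z) dw, which multiplied by dy ∧ dz gives (-2*x - 3*z) dy ∧ dz ∧ dw
Collecting like 3-forms: d(omega) = (4*y) dx ∧ dy ∧ dw + (-2*w) dx ∧ dy ∧ dz + (-2*x - 3*z) dy ∧ dz ∧ dw.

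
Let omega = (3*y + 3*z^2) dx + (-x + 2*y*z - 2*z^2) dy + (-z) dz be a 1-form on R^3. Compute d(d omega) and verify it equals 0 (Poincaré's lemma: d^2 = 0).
d(d omega) = 0

Step 1: d omega = sum_{i<j} (∂f_j/∂x_i - ∂f_i/∂x_j) dx_i ∧ dx_j:
  coeff of dx ∧ dy: -4
  coeff of dx ∧ dz: -6*z
  coeff of dy ∧ dz: -2*y + 4*z
Step 2: Apply d again to each 2-form coefficient. The only possible 3-form in R^3 is dx ∧ dy ∧ dz, with coefficient
  ∂(coeff of dy∧dz)/∂x - ∂(coeff of dx∧dz)/∂y + ∂(coeff of dx∧dy)/∂z
  = ∂/∂x (-2*y + 4*z) - ∂/∂y (-6*z) + ∂/∂z (-4).
Each of these terms simplifies to sums of mixed partials that cancel in pairs. The result is 0 (by equality of mixed partials for smooth functions — Schwarz / Clairaut).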